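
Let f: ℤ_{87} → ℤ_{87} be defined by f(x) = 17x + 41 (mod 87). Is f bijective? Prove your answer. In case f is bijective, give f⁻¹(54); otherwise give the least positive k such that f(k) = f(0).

11

Recall that injectivity means: for all a, b in the domain, f(a) = f(b) implies a = b.
If f(a) = f(b), then 17a ≡ 17b (mod 87). Because gcd(17, 87) = 1, we may cancel 17 to get a ≡ b (mod 87).
We now compute 17⁻¹ mod 87 explicitly. Euclid's algorithm: 87 = 5·17 + 2, 17 = 8·2 + 1; back-substituting gives 1 = 41·17 − 8·87, so 17⁻¹ ≡ 41 (mod 87).
For any y ∈ ℤ_{87}, x = 41(y − 41) mod 87 satisfies f(x) = 17·41(y − 41) + 41 ≡ y (since 17·41 ≡ 1 mod 87). So every y has a preimage.
So f is bijective.
Since f is bijective, we find f⁻¹(54): we need 17x ≡ 54 − 41 ≡ 13 (mod 87). Using 17⁻¹ = 41: x ≡ 41·13 = 533 = 6·87 + 11, so x = 11.
Check: f(11) = 17·11 + 41 = 228 = 2·87 + 54 ≡ 54 (mod 87).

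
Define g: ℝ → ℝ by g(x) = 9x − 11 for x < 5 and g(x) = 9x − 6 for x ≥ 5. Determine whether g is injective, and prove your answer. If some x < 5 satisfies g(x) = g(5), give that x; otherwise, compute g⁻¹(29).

Both pieces are strictly increasing (slopes 9 and 9), so each is injective on its own interval.
The left piece maps (−∞, 5) onto (−∞, 34); the right piece maps [5, ∞) onto [39, ∞).
These images are disjoint, so no value is attained by both pieces. Thus g is injective.
Because the two images are disjoint, no x < 5 has g(x) = g(5), so we compute g⁻¹(29): 29 lies in (−∞, 34), so solve 9x − 11 = 29: x = (29 + 11)/9 = 40/9.

40/9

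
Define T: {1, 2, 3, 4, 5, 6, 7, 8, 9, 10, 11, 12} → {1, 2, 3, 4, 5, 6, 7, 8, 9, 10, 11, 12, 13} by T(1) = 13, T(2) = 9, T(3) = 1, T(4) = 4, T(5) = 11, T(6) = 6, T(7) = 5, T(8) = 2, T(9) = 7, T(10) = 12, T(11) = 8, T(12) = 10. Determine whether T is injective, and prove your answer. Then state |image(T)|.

The values T(1), …, T(12) are 13, 9, 1, 4, 11, 6, 5, 2, 7, 12, 8, 10 — all distinct.
So T(s) = T(t) only when s = t, and T is injective.
The image of T is {1, 2, 4, 5, 6, 7, 8, 9, 10, 11, 12, 13}, which has 12 elements.

12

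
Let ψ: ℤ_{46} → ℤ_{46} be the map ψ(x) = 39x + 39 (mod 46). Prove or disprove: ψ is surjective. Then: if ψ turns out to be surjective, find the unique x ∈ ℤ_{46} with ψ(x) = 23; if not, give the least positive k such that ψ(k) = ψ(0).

Since gcd(39, 46) = 1, 39 is invertible modulo 46. Euclid's algorithm: 46 = 1·39 + 7, 39 = 5·7 + 4, 7 = 1·4 + 3, 4 = 1·3 + 1; back-substituting gives 1 = 13·39 − 11·46, so 39⁻¹ ≡ 13 (mod 46).
For any y ∈ ℤ_{46}, x = 13(y − 39) mod 46 satisfies ψ(x) = 39·13(y − 39) + 39 ≡ y (since 39·13 ≡ 1 mod 46). So every y has a preimage.
Hence ψ is surjective.
Since ψ is surjective, we find ψ⁻¹(23): we need 39x ≡ 23 − 39 ≡ 30 (mod 46). Using 39⁻¹ = 13: x ≡ 13·30 = 390 = 8·46 + 22, so x = 22.
Check: ψ(22) = 39·22 + 39 = 897 = 19·46 + 23 ≡ 23 (mod 46).

22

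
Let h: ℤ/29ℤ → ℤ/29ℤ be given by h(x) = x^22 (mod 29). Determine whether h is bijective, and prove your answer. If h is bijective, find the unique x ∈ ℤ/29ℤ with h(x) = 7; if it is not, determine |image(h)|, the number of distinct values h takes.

15

h(14): Repeated squaring mod 29: 14^1 ≡ 14, 14^2 ≡ 14² = 196 ≡ 22, 14^4 ≡ 22² = 484 ≡ 20, 14^8 ≡ 20² = 400 ≡ 23, 14^16 ≡ 23² = 529 ≡ 7. Since 22 = 16 + 4 + 2, 14^22 ≡ 7·20·22: 7·20 = 140 ≡ 24, then 24·22 = 528 ≡ 6. So 14^22 ≡ 6 (mod 29).
h(15): Repeated squaring mod 29: 15^1 ≡ 15, 15^2 ≡ 15² = 225 ≡ 22, 15^4 ≡ 22² = 484 ≡ 20, 15^8 ≡ 20² = 400 ≡ 23, 15^16 ≡ 23² = 529 ≡ 7. Since 22 = 16 + 4 + 2, 15^22 ≡ 7·20·22: 7·20 = 140 ≡ 24, then 24·22 = 528 ≡ 6. So 15^22 ≡ 6 (mod 29).
So h(14) = h(15) = 6 while 14 ≠ 15, hence h is not injective, hence not bijective.
Since h is not bijective, we determine |image(h)|. Computing x^22 mod 29 for each x (by repeated squaring, reducing mod 29 at every step), the values h(0), h(1), …, h(28) are: 0, 1, 5, 22, 25, 24, 23, 7, 9, 20, 4, 13, 28, 16, 6, 6, 16, 28, 13, 4, 20, 9, 7, 23, 24, 25, 22, 5, 1.
The distinct values are {0, 1, 4, 5, 6, 7, 9, 13, 16, 20, 22, 23, 24, 25, 28}; there are 15 of them.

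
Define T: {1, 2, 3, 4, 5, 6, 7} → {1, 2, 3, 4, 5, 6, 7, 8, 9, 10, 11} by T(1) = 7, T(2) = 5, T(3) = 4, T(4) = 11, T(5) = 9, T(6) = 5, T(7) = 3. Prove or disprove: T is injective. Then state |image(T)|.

T(2) = 5 = T(6) with 2 ≠ 6, so T is not injective.
The image of T is {3, 4, 5, 7, 9, 11}, which has 6 elements.

6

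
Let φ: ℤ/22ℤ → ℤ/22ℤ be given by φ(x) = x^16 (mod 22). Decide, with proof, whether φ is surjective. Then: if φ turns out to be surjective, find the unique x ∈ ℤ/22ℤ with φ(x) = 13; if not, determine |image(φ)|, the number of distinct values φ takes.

12

φ(10): Repeated squaring mod 22: 10^1 ≡ 10, 10^2 ≡ 10² = 100 ≡ 12, 10^4 ≡ 12² = 144 ≡ 12, 10^8 ≡ 12² = 144 ≡ 12, 10^16 ≡ 12² = 144 ≡ 12. So 10^16 ≡ 12 (mod 22).
φ(12): Repeated squaring mod 22: 12^1 ≡ 12, 12^2 ≡ 12² = 144 ≡ 12, 12^4 ≡ 12² = 144 ≡ 12, 12^8 ≡ 12² = 144 ≡ 12, 12^16 ≡ 12² = 144 ≡ 12. So 12^16 ≡ 12 (mod 22).
So φ(10) = φ(12) = 12 while 10 ≠ 12, hence φ is not injective.
A non-injective map from the 22-element set ℤ/22ℤ to itself takes at most 21 distinct values, so it cannot be surjective. Therefore φ is not surjective.
Since φ is not surjective, we determine |image(φ)|. Computing x^16 mod 22 for each x (by repeated squaring, reducing mod 22 at every step), the values φ(0), φ(1), …, φ(21) are: 0, 1, 20, 3, 4, 5, 16, 15, 14, 9, 12, 11, 12, 9, 14, 15, 16, 5, 4, 3, 20, 1.
The distinct values are {0, 1, 3, 4, 5, 9, 11, 12, 14, 15, 16, 20}; there are 12 of them.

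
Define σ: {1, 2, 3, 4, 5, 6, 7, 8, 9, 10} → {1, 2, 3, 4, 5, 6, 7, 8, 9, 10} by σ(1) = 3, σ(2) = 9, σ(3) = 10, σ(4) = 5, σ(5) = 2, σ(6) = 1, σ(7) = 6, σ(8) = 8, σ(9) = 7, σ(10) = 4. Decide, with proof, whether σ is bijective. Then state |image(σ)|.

The values 3, 9, 10, 5, 2, 1, 6, 8, 7, 4 are a permutation of {1, 2, 3, 4, 5, 6, 7, 8, 9, 10}: each element appears exactly once.
So σ is injective and surjective, hence bijective.
The image of σ is {1, 2, 3, 4, 5, 6, 7, 8, 9, 10}, which has 10 elements.

10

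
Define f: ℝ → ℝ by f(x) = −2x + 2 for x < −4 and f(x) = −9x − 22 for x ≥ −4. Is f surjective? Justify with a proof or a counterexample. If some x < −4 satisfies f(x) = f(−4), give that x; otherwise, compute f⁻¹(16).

Both pieces are strictly decreasing (slopes −2 and −9), so each is injective on its own interval.
The left piece maps (−∞, −4) onto (10, ∞); the right piece maps [−4, ∞) onto (−∞, 14].
The union (10, ∞) ∪ (−∞, 14] covers ℝ, so f is surjective.
For the follow-up: the images overlap, so an x < −4 with f(x) = f(−4) exists. f(−4) = 14; solving −2x + 2 = 14 for x < −4 gives x = (14 − 2)/(−2) = −6.

-6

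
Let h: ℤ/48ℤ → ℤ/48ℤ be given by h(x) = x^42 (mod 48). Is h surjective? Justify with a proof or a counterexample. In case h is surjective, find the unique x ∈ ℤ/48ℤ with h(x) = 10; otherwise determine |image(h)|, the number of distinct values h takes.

h(2): Repeated squaring mod 48: 2^1 ≡ 2, 2^2 ≡ 2² = 4, 2^4 ≡ 4² = 16, 2^8 ≡ 16² = 256 ≡ 16, 2^16 ≡ 16² = 256 ≡ 16, 2^32 ≡ 16² = 256 ≡ 16. Since 42 = 32 + 8 + 2, 2^42 ≡ 16·16·4: 16·16 = 256 ≡ 16, then 16·4 = 64 ≡ 16. So 2^42 ≡ 16 (mod 48).
h(4): Repeated squaring mod 48: 4^1 ≡ 4, 4^2 ≡ 4² = 16, 4^4 ≡ 16² = 256 ≡ 16, 4^8 ≡ 16² = 256 ≡ 16, 4^16 ≡ 16² = 256 ≡ 16, 4^32 ≡ 16² = 256 ≡ 16. Since 42 = 32 + 8 + 2, 4^42 ≡ 16·16·16: 16·16 = 256 ≡ 16, then 16·16 = 256 ≡ 16. So 4^42 ≡ 16 (mod 48).
So h(2) = h(4) = 16 while 2 ≠ 4, so h is not injective.
A non-injective map from the 48-element set ℤ/48ℤ to itself takes at most 47 distinct values, so it cannot be surjective. Therefore h is not surjective.
Since h is not surjective, we determine |image(h)|. Computing x^42 mod 48 for each x (by repeated squaring, reducing mod 48 at every step), the values h(0), h(1), …, h(47) are: 0, 1, 16, 9, 16, 25, 0, 1, 16, 33, 16, 25, 0, 25, 16, 33, 16, 1, 0, 25, 16, 9, 16, 1, 0, 1, 16, 9, 16, 25, 0, 1, 16, 33, 16, 25, 0, 25, 16, 33, 16, 1, 0, 25, 16, 9, 16, 1.
The distinct values are {0, 1, 9, 16, 25, 33}; there are 6 of them.

6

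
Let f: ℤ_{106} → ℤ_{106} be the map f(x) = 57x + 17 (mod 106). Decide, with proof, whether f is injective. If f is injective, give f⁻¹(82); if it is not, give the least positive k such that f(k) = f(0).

If f(a) = f(b), then 57a ≡ 57b (mod 106). Because gcd(57, 106) = 1, we may cancel 57 to get a ≡ b (mod 106).
So f is injective.
We now compute 57⁻¹ mod 106 explicitly. Euclid's algorithm: 106 = 1·57 + 49, 57 = 1·49 + 8, 49 = 6·8 + 1; back-substituting gives 1 = 93·57 − 50·106, so 57⁻¹ ≡ 93 (mod 106).
Since f is injective, we find f⁻¹(82): we need 57x ≡ 82 − 17 ≡ 65 (mod 106). Using 57⁻¹ = 93: x ≡ 93·65 = 6045 = 57·106 + 3, so x = 3.
Check: f(3) = 57·3 + 17 = 188 = 1·106 + 82 ≡ 82 (mod 106).

3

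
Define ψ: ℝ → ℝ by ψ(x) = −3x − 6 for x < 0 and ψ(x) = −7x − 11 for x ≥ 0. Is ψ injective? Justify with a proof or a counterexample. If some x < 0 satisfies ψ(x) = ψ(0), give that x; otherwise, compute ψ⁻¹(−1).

Both pieces are strictly decreasing (slopes −3 and −7), so each is injective on its own interval.
The left piece maps (−∞, 0) onto (−6, ∞); the right piece maps [0, ∞) onto (−∞, −11].
These images are disjoint, so no value is attained by both pieces. Hence ψ is injective.
Because the two images are disjoint, no x < 0 has ψ(x) = ψ(0), so we compute ψ⁻¹(−1): −1 lies in (−6, ∞), so solve −3x − 6 = −1: x = (−1 + 6)/(−3) = −5/3.

-5/3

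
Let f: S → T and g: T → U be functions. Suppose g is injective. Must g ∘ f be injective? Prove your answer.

No. Take S = {1, 2}, T = U = {1, 2, 3}, f(1) = f(2) = 1, and g = identity (injective).
Then (g ∘ f)(1) = (g ∘ f)(2) = 1 with 1 ≠ 2, so g ∘ f is not injective.

not injective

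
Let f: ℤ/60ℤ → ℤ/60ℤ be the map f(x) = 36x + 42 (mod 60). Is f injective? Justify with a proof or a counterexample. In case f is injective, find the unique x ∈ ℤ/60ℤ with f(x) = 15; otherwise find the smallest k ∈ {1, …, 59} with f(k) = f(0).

5

Recall: injectivity means: for all x_1, x_2 in the domain, f(x_1) = f(x_2) implies x_1 = x_2.
We have gcd(36, 60) = 12 > 1. Taking x_1 = 0 and x_2 = 5: f(0) = 42 and f(5) = 36·5 + 42 = 222 ≡ 42 (mod 60).
So f(0) = f(5) while 0 ≠ 5, therefore f is not injective.
Since f is not injective, we find the least positive k with f(k) = f(0): this means 36k ≡ 0 (mod 60), i.e. 60 ∣ 36k. Since gcd(36, 60) = 12, dividing through by 12 this holds exactly when 5 ∣ 3k, and as gcd(3, 5) = 1, exactly when 5 ∣ k.
The smallest positive such k is 5.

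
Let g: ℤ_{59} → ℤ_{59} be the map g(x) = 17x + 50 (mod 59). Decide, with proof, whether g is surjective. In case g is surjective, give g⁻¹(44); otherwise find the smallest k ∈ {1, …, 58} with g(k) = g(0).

Since gcd(17, 59) = 1, 17 is invertible modulo 59. Euclid's algorithm: 59 = 3·17 + 8, 17 = 2·8 + 1; back-substituting gives 1 = 7·17 − 2·59, so 17⁻¹ ≡ 7 (mod 59).
Then y ↦ 7(y − 50) is a two-sided inverse to g, so every y ∈ ℤ_{59} has a preimage.
Thus g is surjective.
Since g is surjective, we find g⁻¹(44): we need 17x ≡ 44 − 50 ≡ 53 (mod 59). Using 17⁻¹ = 7: x ≡ 7·53 = 371 = 6·59 + 17, so x = 17.
Check: g(17) = 17·17 + 50 = 339 = 5·59 + 44 ≡ 44 (mod 59).

17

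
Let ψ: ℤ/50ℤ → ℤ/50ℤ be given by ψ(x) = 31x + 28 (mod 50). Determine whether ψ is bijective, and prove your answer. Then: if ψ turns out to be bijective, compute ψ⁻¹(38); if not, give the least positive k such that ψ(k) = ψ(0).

Recall: injectivity means: for all s, t in the domain, ψ(s) = ψ(t) implies s = t.
If ψ(s) = ψ(t), then 31s ≡ 31t (mod 50). Because gcd(31, 50) = 1, we may cancel 31 to get s ≡ t (mod 50).
We now compute 31⁻¹ mod 50 explicitly. Euclid's algorithm: 50 = 1·31 + 19, 31 = 1·19 + 12, 19 = 1·12 + 7, 12 = 1·7 + 5, 7 = 1·5 + 2, 5 = 2·2 + 1; back-substituting gives 1 = 21·31 − 13·50, so 31⁻¹ ≡ 21 (mod 50).
Then y ↦ 21(y − 28) is a two-sided inverse to ψ, so every y ∈ ℤ/50ℤ has a preimage.
So ψ is bijective.
Since ψ is bijective, we compute ψ⁻¹(38): solve 31x + 28 ≡ 38 (mod 50), i.e. 31x ≡ 10 (mod 50).
Multiplying by 31⁻¹ = 21 gives x ≡ 21·10 = 210 = 4·50 + 10 ≡ 10 (mod 50).
Check: ψ(10) = 31·10 + 28 = 338 = 6·50 + 38 ≡ 38 (mod 50).

10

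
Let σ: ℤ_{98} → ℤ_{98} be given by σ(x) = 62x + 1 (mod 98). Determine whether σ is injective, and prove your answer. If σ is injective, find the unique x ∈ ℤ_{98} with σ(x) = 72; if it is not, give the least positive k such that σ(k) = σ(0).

49

We have gcd(62, 98) = 2 > 1. Taking s = 0 and t = 49: σ(0) = 1 and σ(49) = 62·49 + 1 = 3039 ≡ 1 (mod 98).
So σ(0) = σ(49) while 0 ≠ 49, so σ is not injective.
Since σ is not injective, we find the least positive k with σ(k) = σ(0): this means 62k ≡ 0 (mod 98), i.e. 98 ∣ 62k. Since gcd(62, 98) = 2, dividing through by 2 this holds exactly when 49 ∣ 31k, and as gcd(31, 49) = 1, exactly when 49 ∣ k.
The smallest positive such k is 49.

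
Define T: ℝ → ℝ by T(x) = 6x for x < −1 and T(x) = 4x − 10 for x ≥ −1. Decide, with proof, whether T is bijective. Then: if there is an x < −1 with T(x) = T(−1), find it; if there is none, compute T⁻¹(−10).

-7/3

Both pieces are strictly increasing (slopes 6 and 4), so each is injective on its own interval.
The left piece maps (−∞, −1) onto (−∞, −6); the right piece maps [−1, ∞) onto [−14, ∞).
These images overlap. In particular T(−1) = −14 (right piece), and solving 6x = −14 on the left piece gives x = −7/3 < −1.
So T(−7/3) = T(−1) with −7/3 ≠ −1, and T is not injective, hence not bijective. This x = −7/3 is the requested value below −1.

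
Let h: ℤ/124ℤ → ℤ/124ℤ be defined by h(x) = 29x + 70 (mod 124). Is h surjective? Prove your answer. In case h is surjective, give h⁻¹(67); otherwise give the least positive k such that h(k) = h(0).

Since gcd(29, 124) = 1, 29 is invertible modulo 124. Euclid's algorithm: 124 = 4·29 + 8, 29 = 3·8 + 5, 8 = 1·5 + 3, 5 = 1·3 + 2, 3 = 1·2 + 1; back-substituting gives 1 = 77·29 − 18·124, so 29⁻¹ ≡ 77 (mod 124).
Then y ↦ 77(y − 70) is a two-sided inverse to h, so every y ∈ ℤ/124ℤ has a preimage.
Hence h is surjective.
Since h is surjective, we compute h⁻¹(67): solve 29x + 70 ≡ 67 (mod 124), i.e. 29x ≡ 121 (mod 124).
Multiplying by 29⁻¹ = 77 gives x ≡ 77·121 = 9317 = 75·124 + 17 ≡ 17 (mod 124).
Check: h(17) = 29·17 + 70 = 563 = 4·124 + 67 ≡ 67 (mod 124).

17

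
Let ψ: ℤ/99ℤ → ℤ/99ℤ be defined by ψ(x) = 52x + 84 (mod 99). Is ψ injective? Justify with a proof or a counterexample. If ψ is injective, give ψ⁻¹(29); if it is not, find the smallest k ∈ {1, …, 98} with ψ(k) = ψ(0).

Suppose ψ(x_1) = ψ(x_2) in ℤ/99ℤ. Then 52x_1 + 84 ≡ 52x_2 + 84 (mod 99), therefore 52(x_1 − x_2) ≡ 0 (mod 99).
Since gcd(52, 99) = 1, 52 is invertible modulo 99, thus x_1 − x_2 ≡ 0 (mod 99), i.e. x_1 = x_2.
Hence ψ is injective.
We now compute 52⁻¹ mod 99 explicitly. Euclid's algorithm: 99 = 1·52 + 47, 52 = 1·47 + 5, 47 = 9·5 + 2, 5 = 2·2 + 1; back-substituting gives 1 = 40·52 − 21·99, so 52⁻¹ ≡ 40 (mod 99).
Since ψ is injective, we compute ψ⁻¹(29): solve 52x + 84 ≡ 29 (mod 99), i.e. 52x ≡ 44 (mod 99).
Multiplying by 52⁻¹ = 40 gives x ≡ 40·44 = 1760 = 17·99 + 77 ≡ 77 (mod 99).
Check: ψ(77) = 52·77 + 84 = 4088 = 41·99 + 29 ≡ 29 (mod 99).

77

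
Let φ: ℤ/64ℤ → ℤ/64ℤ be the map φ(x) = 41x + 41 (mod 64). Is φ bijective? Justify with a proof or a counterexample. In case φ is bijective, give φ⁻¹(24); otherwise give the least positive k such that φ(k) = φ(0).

23

Recall: φ is injective when φ(a) = φ(b) forces a = b.
If φ(a) = φ(b), then 41a ≡ 41b (mod 64). Because gcd(41, 64) = 1, we may cancel 41 to get a ≡ b (mod 64).
We now compute 41⁻¹ mod 64 explicitly. Euclid's algorithm: 64 = 1·41 + 23, 41 = 1·23 + 18, 23 = 1·18 + 5, 18 = 3·5 + 3, 5 = 1·3 + 2, 3 = 1·2 + 1; back-substituting gives 1 = 25·41 − 16·64, so 41⁻¹ ≡ 25 (mod 64).
Then y ↦ 25(y − 41) is a two-sided inverse to φ, so every y ∈ ℤ/64ℤ has a preimage.
Thus φ is bijective.
Since φ is bijective, we compute φ⁻¹(24): solve 41x + 41 ≡ 24 (mod 64), i.e. 41x ≡ 47 (mod 64).
Multiplying by 41⁻¹ = 25 gives x ≡ 25·47 = 1175 = 18·64 + 23 ≡ 23 (mod 64).
Check: φ(23) = 41·23 + 41 = 984 = 15·64 + 24 ≡ 24 (mod 64).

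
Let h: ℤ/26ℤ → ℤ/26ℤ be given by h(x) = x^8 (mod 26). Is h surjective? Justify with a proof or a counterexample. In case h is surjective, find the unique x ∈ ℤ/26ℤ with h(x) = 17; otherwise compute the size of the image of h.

8

h(1) = 1^8 = 1.
h(5): Repeated squaring mod 26: 5^1 ≡ 5, 5^2 ≡ 5² = 25, 5^4 ≡ 25² = 625 ≡ 1, 5^8 ≡ 1² = 1. So 5^8 ≡ 1 (mod 26).
So h(1) = h(5) = 1 while 1 ≠ 5, therefore h is not injective.
A non-injective map from the 26-element set ℤ/26ℤ to itself takes at most 25 distinct values, so it cannot be surjective. Thus h is not surjective.
Since h is not surjective, we determine |image(h)|. Computing x^8 mod 26 for each x (by repeated squaring, reducing mod 26 at every step), the values h(0), h(1), …, h(25) are: 0, 1, 22, 9, 16, 1, 16, 3, 14, 3, 22, 9, 14, 13, 14, 9, 22, 3, 14, 3, 16, 1, 16, 9, 22, 1.
The distinct values are {0, 1, 3, 9, 13, 14, 16, 22}; there are 8 of them.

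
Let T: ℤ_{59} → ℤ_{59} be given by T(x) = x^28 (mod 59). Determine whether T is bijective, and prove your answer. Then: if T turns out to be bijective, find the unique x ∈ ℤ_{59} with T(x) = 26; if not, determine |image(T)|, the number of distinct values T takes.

T(29): Repeated squaring mod 59: 29^1 ≡ 29, 29^2 ≡ 29² = 841 ≡ 15, 29^4 ≡ 15² = 225 ≡ 48, 29^8 ≡ 48² = 2304 ≡ 3, 29^16 ≡ 3² = 9. Since 28 = 16 + 8 + 4, 29^28 ≡ 9·3·48: 9·3 = 27, then 27·48 = 1296 ≡ 57. So 29^28 ≡ 57 (mod 59).
T(30): Repeated squaring mod 59: 30^1 ≡ 30, 30^2 ≡ 30² = 900 ≡ 15, 30^4 ≡ 15² = 225 ≡ 48, 30^8 ≡ 48² = 2304 ≡ 3, 30^16 ≡ 3² = 9. Since 28 = 16 + 8 + 4, 30^28 ≡ 9·3·48: 9·3 = 27, then 27·48 = 1296 ≡ 57. So 30^28 ≡ 57 (mod 59).
So T(29) = T(30) = 57 while 29 ≠ 30, therefore T is not injective, hence not bijective.
Since T is not bijective, we determine |image(T)|. Computing x^28 mod 59 for each x (by repeated squaring, reducing mod 59 at every step), the values T(0), T(1), …, T(58) are: 0, 1, 29, 20, 15, 12, 49, 17, 22, 46, 53, 16, 5, 9, 21, 4, 48, 7, 36, 28, 3, 45, 51, 41, 27, 26, 25, 35, 19, 57, 57, 19, 35, 25, 26, 27, 41, 51, 45, 3, 28, 36, 7, 48, 4, 21, 9, 5, 16, 53, 46, 22, 17, 49, 12, 15, 20, 29, 1.
The distinct values are {0, 1, 3, 4, 5, 7, 9, 12, 15, 16, 17, 19, 20, 21, 22, 25, 26, 27, 28, 29, 35, 36, 41, 45, 46, 48, 49, 51, 53, 57}; there are 30 of them.

30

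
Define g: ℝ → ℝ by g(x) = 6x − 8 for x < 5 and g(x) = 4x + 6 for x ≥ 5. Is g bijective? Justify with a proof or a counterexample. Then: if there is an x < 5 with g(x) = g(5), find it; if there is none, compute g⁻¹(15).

23/6

Both pieces are strictly increasing (slopes 6 and 4), so each is injective on its own interval.
The left piece maps (−∞, 5) onto (−∞, 22); the right piece maps [5, ∞) onto [26, ∞).
The images leave a gap (22 has no preimage), so g is not surjective, hence not bijective.
Because the two images are disjoint, no x < 5 has g(x) = g(5), so we compute g⁻¹(15): 15 lies in (−∞, 22), so solve 6x − 8 = 15: x = (15 + 8)/6 = 23/6.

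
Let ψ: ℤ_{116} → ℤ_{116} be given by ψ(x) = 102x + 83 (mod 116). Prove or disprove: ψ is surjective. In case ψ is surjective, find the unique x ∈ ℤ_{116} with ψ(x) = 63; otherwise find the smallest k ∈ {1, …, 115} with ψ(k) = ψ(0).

58

By definition, ψ is surjective if every y in the codomain equals ψ(x) for some x in the domain.
Since gcd(102, 116) = 2, we have 102x ≡ 0 (mod 2) for all x, so ψ(x) ≡ 1 (mod 2).
But 0 ≢ 1 (mod 2), so 0 ∈ ℤ_{116} has no preimage. Thus ψ is not surjective.
Since ψ is not surjective, we find the least positive k with ψ(k) = ψ(0): this means 102k ≡ 0 (mod 116), i.e. 116 ∣ 102k. Since gcd(102, 116) = 2, dividing through by 2 this holds exactly when 58 ∣ 51k, and as gcd(51, 58) = 1, exactly when 58 ∣ k.
The smallest positive such k is 58.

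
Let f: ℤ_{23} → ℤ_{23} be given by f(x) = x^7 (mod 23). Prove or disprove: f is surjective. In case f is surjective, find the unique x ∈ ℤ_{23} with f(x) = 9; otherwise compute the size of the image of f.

Since 23 is prime, the nonzero elements of ℤ_{23} form a cyclic group of order 22.
As gcd(7, 22) = 1, raising to the 7th power is a bijection on this group: if s^7 ≡ t^7 then (st^{−1})^7 = 1, and the only element of order dividing gcd(7, 22) = 1 is 1, so s = t.
With f(0) = 0 this makes f injective on all of ℤ_{23}, hence bijective (finite equal-size domain and codomain). In particular f is surjective.
Since f is surjective, we find the preimage of 9. The inverse of x ↦ x^7 on (ℤ_{23})^× is x ↦ x^19, because 7·19 = 133 = 6·22 + 1 ≡ 1 (mod 22) and x^{22} = 1 for x ≠ 0 (Fermat). So f⁻¹(9) = 9^19 mod 23.
Repeated squaring mod 23: 9^1 ≡ 9, 9^2 ≡ 9² = 81 ≡ 12, 9^4 ≡ 12² = 144 ≡ 6, 9^8 ≡ 6² = 36 ≡ 13, 9^16 ≡ 13² = 169 ≡ 8. Since 19 = 16 + 2 + 1, 9^19 ≡ 8·12·9: 8·12 = 96 ≡ 4, then 4·9 = 36 ≡ 13. So 9^19 ≡ 13 (mod 23).
Hence f⁻¹(9) = 13.

13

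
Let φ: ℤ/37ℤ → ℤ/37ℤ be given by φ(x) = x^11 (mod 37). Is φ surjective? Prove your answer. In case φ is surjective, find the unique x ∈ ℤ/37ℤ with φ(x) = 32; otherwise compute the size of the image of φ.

17

Since 37 is prime, the nonzero elements of ℤ/37ℤ form a cyclic group of order 36.
As gcd(11, 36) = 1, raising to the 11th power is a bijection on this group: if u^11 ≡ v^11 then (uv^{−1})^11 = 1, and the only element of order dividing gcd(11, 36) = 1 is 1, so u = v.
With φ(0) = 0 this makes φ injective on all of ℤ/37ℤ, hence bijective (finite equal-size domain and codomain). In particular φ is surjective.
Since φ is surjective, we find the preimage of 32. The inverse of x ↦ x^11 on (ℤ/37ℤ)^× is x ↦ x^23, because 11·23 = 253 = 7·36 + 1 ≡ 1 (mod 36) and x^{36} = 1 for x ≠ 0 (Fermat). So φ⁻¹(32) = 32^23 mod 37.
Repeated squaring mod 37: 32^1 ≡ 32, 32^2 ≡ 32² = 1024 ≡ 25, 32^4 ≡ 25² = 625 ≡ 33, 32^8 ≡ 33² = 1089 ≡ 16, 32^16 ≡ 16² = 256 ≡ 34. Since 23 = 16 + 4 + 2 + 1, 32^23 ≡ 34·33·25·32: 34·33 = 1122 ≡ 12, then 12·25 = 300 ≡ 4, then 4·32 = 128 ≡ 17. So 32^23 ≡ 17 (mod 37).
Hence φ⁻¹(32) = 17.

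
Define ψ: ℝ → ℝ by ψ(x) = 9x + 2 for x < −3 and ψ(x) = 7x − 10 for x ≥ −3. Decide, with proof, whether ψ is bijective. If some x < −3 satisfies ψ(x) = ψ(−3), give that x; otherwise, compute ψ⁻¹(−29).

Both pieces are strictly increasing (slopes 9 and 7), so each is injective on its own interval.
The left piece maps (−∞, −3) onto (−∞, −25); the right piece maps [−3, ∞) onto [−31, ∞).
These images overlap. In particular ψ(−3) = −31 (right piece), and solving 9x + 2 = −31 on the left piece gives x = −11/3 < −3.
So ψ(−11/3) = ψ(−3) with −11/3 ≠ −3, and ψ is not injective, hence not bijective. This x = −11/3 is the requested value below −3.

-11/3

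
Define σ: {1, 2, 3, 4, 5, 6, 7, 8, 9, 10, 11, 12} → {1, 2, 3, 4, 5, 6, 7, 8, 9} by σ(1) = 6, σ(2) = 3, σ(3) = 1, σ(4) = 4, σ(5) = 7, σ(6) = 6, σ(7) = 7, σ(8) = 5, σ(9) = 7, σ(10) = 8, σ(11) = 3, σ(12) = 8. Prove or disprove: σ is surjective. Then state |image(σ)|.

No element maps to 2, so σ is not surjective.
The image of σ is {1, 3, 4, 5, 6, 7, 8}, which has 7 elements.

7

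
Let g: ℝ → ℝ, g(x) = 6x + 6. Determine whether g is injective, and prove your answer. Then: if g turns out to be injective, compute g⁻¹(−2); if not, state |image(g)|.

Recall that g is injective if g(x_1) = g(x_2) implies x_1 = x_2.
Suppose g(x_1) = g(x_2). Then 6x_1 + 6 = 6x_2 + 6, hence 6x_1 = 6x_2, thus x_1 = x_2.
So g is injective.
Since g is injective, we compute g⁻¹(−2) = (−2 − 6)/6 = −4/3.

-4/3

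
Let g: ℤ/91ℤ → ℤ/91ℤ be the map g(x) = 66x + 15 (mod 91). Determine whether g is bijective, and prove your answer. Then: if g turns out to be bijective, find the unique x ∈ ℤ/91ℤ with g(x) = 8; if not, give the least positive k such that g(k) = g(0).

Recall: g is injective if g(u) = g(v) implies u = v.
Suppose g(u) = g(v) in ℤ/91ℤ. Then 66u + 15 ≡ 66v + 15 (mod 91), therefore 66(u − v) ≡ 0 (mod 91).
Since gcd(66, 91) = 1, 66 is invertible modulo 91, therefore u − v ≡ 0 (mod 91), i.e. u = v.
We now compute 66⁻¹ mod 91 explicitly. Euclid's algorithm: 91 = 1·66 + 25, 66 = 2·25 + 16, 25 = 1·16 + 9, 16 = 1·9 + 7, 9 = 1·7 + 2, 7 = 3·2 + 1; back-substituting gives 1 = 40·66 − 29·91, so 66⁻¹ ≡ 40 (mod 91).
For any y ∈ ℤ/91ℤ, x = 40(y − 15) mod 91 satisfies g(x) = 66·40(y − 15) + 15 ≡ y (since 66·40 ≡ 1 mod 91). So every y has a preimage.
Thus g is bijective.
Since g is bijective, we compute g⁻¹(8): solve 66x + 15 ≡ 8 (mod 91), i.e. 66x ≡ 84 (mod 91).
Multiplying by 66⁻¹ = 40 gives x ≡ 40·84 = 3360 = 36·91 + 84 ≡ 84 (mod 91).
Check: g(84) = 66·84 + 15 = 5559 = 61·91 + 8 ≡ 8 (mod 91).

84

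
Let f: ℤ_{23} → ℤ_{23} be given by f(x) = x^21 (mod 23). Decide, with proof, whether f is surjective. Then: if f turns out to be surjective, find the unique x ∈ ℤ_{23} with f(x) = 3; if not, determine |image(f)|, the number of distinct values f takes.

Since 23 is prime, the nonzero elements of ℤ_{23} form a cyclic group of order 22.
As gcd(21, 22) = 1, raising to the 21st power is a bijection on this group: if a^21 ≡ b^21 then (ab^{−1})^21 = 1, and the only element of order dividing gcd(21, 22) = 1 is 1, so a = b.
With f(0) = 0 this makes f injective on all of ℤ_{23}, hence bijective (finite equal-size domain and codomain). In particular f is surjective.
Since f is surjective, we find the preimage of 3. The inverse of x ↦ x^21 on (ℤ_{23})^× is x ↦ x^21, because 21·21 = 441 = 20·22 + 1 ≡ 1 (mod 22) and x^{22} = 1 for x ≠ 0 (Fermat). So f⁻¹(3) = 3^21 mod 23.
Repeated squaring mod 23: 3^1 ≡ 3, 3^2 ≡ 3² = 9, 3^4 ≡ 9² = 81 ≡ 12, 3^8 ≡ 12² = 144 ≡ 6, 3^16 ≡ 6² = 36 ≡ 13. Since 21 = 16 + 4 + 1, 3^21 ≡ 13·12·3: 13·12 = 156 ≡ 18, then 18·3 = 54 ≡ 8. So 3^21 ≡ 8 (mod 23).
Hence f⁻¹(3) = 8.

8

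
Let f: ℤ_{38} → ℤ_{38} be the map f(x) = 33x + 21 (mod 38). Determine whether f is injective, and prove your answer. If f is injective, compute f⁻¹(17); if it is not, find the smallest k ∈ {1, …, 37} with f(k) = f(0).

If f(s) = f(t), then 33s ≡ 33t (mod 38). Because gcd(33, 38) = 1, we may cancel 33 to get s ≡ t (mod 38).
Therefore f is injective.
We now compute 33⁻¹ mod 38 explicitly. Euclid's algorithm: 38 = 1·33 + 5, 33 = 6·5 + 3, 5 = 1·3 + 2, 3 = 1·2 + 1; back-substituting gives 1 = 15·33 − 13·38, so 33⁻¹ ≡ 15 (mod 38).
Since f is injective, we find f⁻¹(17): we need 33x ≡ 17 − 21 ≡ 34 (mod 38). Using 33⁻¹ = 15: x ≡ 15·34 = 510 = 13·38 + 16, so x = 16.
Check: f(16) = 33·16 + 21 = 549 = 14·38 + 17 ≡ 17 (mod 38).

16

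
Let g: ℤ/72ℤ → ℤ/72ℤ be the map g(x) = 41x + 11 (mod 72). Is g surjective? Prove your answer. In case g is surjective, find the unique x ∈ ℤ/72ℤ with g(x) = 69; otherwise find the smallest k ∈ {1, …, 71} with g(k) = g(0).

Recall: g is surjective if every y in the codomain equals g(x) for some x in the domain.
Since gcd(41, 72) = 1, 41 is invertible modulo 72. Euclid's algorithm: 72 = 1·41 + 31, 41 = 1·31 + 10, 31 = 3·10 + 1; back-substituting gives 1 = 65·41 − 37·72, so 41⁻¹ ≡ 65 (mod 72).
Then y ↦ 65(y − 11) is a two-sided inverse to g, so every y ∈ ℤ/72ℤ has a preimage.
So g is surjective.
Since g is surjective, we compute g⁻¹(69): solve 41x + 11 ≡ 69 (mod 72), i.e. 41x ≡ 58 (mod 72).
Multiplying by 41⁻¹ = 65 gives x ≡ 65·58 = 3770 = 52·72 + 26 ≡ 26 (mod 72).
Check: g(26) = 41·26 + 11 = 1077 = 14·72 + 69 ≡ 69 (mod 72).

26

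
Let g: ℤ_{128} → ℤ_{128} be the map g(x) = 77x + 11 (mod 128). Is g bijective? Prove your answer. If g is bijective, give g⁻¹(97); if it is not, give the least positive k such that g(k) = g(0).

Suppose g(u) = g(v) in ℤ_{128}. Then 77u + 11 ≡ 77v + 11 (mod 128), hence 77(u − v) ≡ 0 (mod 128).
Since gcd(77, 128) = 1, 77 is invertible modulo 128, hence u − v ≡ 0 (mod 128), i.e. u = v.
We now compute 77⁻¹ mod 128 explicitly. Euclid's algorithm: 128 = 1·77 + 51, 77 = 1·51 + 26, 51 = 1·26 + 25, 26 = 1·25 + 1; back-substituting gives 1 = 5·77 − 3·128, so 77⁻¹ ≡ 5 (mod 128).
For any y ∈ ℤ_{128}, x = 5(y − 11) mod 128 satisfies g(x) = 77·5(y − 11) + 11 ≡ y (since 77·5 ≡ 1 mod 128). So every y has a preimage.
Hence g is bijective.
Since g is bijective, we find g⁻¹(97): we need 77x ≡ 97 − 11 ≡ 86 (mod 128). Using 77⁻¹ = 5: x ≡ 5·86 = 430 = 3·128 + 46, so x = 46.
Check: g(46) = 77·46 + 11 = 3553 = 27·128 + 97 ≡ 97 (mod 128).

46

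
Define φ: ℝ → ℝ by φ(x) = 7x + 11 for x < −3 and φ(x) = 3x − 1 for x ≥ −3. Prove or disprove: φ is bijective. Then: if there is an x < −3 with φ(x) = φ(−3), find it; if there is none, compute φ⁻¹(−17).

-4

Both pieces are strictly increasing (slopes 7 and 3), so each is injective on its own interval.
The left piece maps (−∞, −3) onto (−∞, −10); the right piece maps [−3, ∞) onto [−10, ∞).
Since −10 = −10, the images partition ℝ: φ is injective and surjective, hence bijective.
Because the two images are disjoint, no x < −3 has φ(x) = φ(−3), so we compute φ⁻¹(−17): −17 lies in (−∞, −10), so solve 7x + 11 = −17: x = (−17 − 11)/7 = −4.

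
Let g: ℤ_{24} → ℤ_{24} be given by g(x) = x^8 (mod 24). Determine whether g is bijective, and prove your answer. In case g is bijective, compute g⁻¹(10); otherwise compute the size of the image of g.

4

g(2): Repeated squaring mod 24: 2^1 ≡ 2, 2^2 ≡ 2² = 4, 2^4 ≡ 4² = 16, 2^8 ≡ 16² = 256 ≡ 16. So 2^8 ≡ 16 (mod 24).
g(4): Repeated squaring mod 24: 4^1 ≡ 4, 4^2 ≡ 4² = 16, 4^4 ≡ 16² = 256 ≡ 16, 4^8 ≡ 16² = 256 ≡ 16. So 4^8 ≡ 16 (mod 24).
So g(2) = g(4) = 16 while 2 ≠ 4, so g is not injective, hence not bijective.
Since g is not bijective, we determine |image(g)|. Computing x^8 mod 24 for each x (by repeated squaring, reducing mod 24 at every step), the values g(0), g(1), …, g(23) are: 0, 1, 16, 9, 16, 1, 0, 1, 16, 9, 16, 1, 0, 1, 16, 9, 16, 1, 0, 1, 16, 9, 16, 1.
The distinct values are {0, 1, 9, 16}; there are 4 of them.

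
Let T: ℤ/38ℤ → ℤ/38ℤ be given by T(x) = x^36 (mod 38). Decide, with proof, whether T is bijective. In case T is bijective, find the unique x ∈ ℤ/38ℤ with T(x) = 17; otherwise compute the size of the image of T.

4

T(1) = 1^36 = 1.
T(3): Repeated squaring mod 38: 3^1 ≡ 3, 3^2 ≡ 3² = 9, 3^4 ≡ 9² = 81 ≡ 5, 3^8 ≡ 5² = 25, 3^16 ≡ 25² = 625 ≡ 17, 3^32 ≡ 17² = 289 ≡ 23. Since 36 = 32 + 4, 3^36 ≡ 23·5: 23·5 = 115 ≡ 1. So 3^36 ≡ 1 (mod 38).
So T(1) = T(3) = 1 while 1 ≠ 3, therefore T is not injective, hence not bijective.
Since T is not bijective, we determine |image(T)|. Computing x^36 mod 38 for each x (by repeated squaring, reducing mod 38 at every step), the values T(0), T(1), …, T(37) are: 0, 1, 20, 1, 20, 1, 20, 1, 20, 1, 20, 1, 20, 1, 20, 1, 20, 1, 20, 19, 20, 1, 20, 1, 20, 1, 20, 1, 20, 1, 20, 1, 20, 1, 20, 1, 20, 1.
The distinct values are {0, 1, 19, 20}; there are 4 of them.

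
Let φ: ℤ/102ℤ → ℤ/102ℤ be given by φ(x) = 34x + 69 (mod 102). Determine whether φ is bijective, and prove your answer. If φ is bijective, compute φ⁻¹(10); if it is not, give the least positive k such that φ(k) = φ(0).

3

We have gcd(34, 102) = 34 > 1. Taking x_1 = 0 and x_2 = 3: φ(0) = 69 and φ(3) = 34·3 + 69 = 171 ≡ 69 (mod 102).
So φ(0) = φ(3) while 0 ≠ 3, hence φ is not injective, hence not bijective.
Since φ is not bijective, we find the least positive k with φ(k) = φ(0): this means 34k ≡ 0 (mod 102), i.e. 102 ∣ 34k. Since gcd(34, 102) = 34, dividing through by 34 this holds exactly when 3 ∣ k.
The smallest positive such k is 3.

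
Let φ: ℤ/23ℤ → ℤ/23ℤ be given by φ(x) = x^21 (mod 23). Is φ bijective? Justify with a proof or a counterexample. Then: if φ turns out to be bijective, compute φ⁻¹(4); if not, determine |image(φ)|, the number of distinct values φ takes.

Since 23 is prime, the nonzero elements of ℤ/23ℤ form a cyclic group of order 22.
As gcd(21, 22) = 1, raising to the 21st power is a bijection on this group: if s^21 ≡ t^21 then (st^{−1})^21 = 1, and the only element of order dividing gcd(21, 22) = 1 is 1, so s = t.
With φ(0) = 0 this makes φ injective on all of ℤ/23ℤ, hence bijective (finite equal-size domain and codomain). In particular φ is bijective.
Since φ is bijective, we find the preimage of 4. The inverse of x ↦ x^21 on (ℤ/23ℤ)^× is x ↦ x^21, because 21·21 = 441 = 20·22 + 1 ≡ 1 (mod 22) and x^{22} = 1 for x ≠ 0 (Fermat). So φ⁻¹(4) = 4^21 mod 23.
Repeated squaring mod 23: 4^1 ≡ 4, 4^2 ≡ 4² = 16, 4^4 ≡ 16² = 256 ≡ 3, 4^8 ≡ 3² = 9, 4^16 ≡ 9² = 81 ≡ 12. Since 21 = 16 + 4 + 1, 4^21 ≡ 12·3·4: 12·3 = 36 ≡ 13, then 13·4 = 52 ≡ 6. So 4^21 ≡ 6 (mod 23).
Hence φ⁻¹(4) = 6.

6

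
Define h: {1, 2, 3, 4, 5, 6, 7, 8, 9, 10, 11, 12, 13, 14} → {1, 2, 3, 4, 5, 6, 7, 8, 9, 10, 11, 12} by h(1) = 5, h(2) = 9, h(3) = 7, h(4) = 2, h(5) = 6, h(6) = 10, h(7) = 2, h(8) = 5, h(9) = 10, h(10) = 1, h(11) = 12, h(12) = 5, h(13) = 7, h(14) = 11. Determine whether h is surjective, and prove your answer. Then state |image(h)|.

9

No element maps to 3, so h is not surjective.
The image of h is {1, 2, 5, 6, 7, 9, 10, 11, 12}, which has 9 elements.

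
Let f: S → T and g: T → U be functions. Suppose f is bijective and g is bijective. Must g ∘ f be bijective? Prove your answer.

Injectivity: if g(f(a)) = g(f(b)) then f(a) = f(b) (g injective) so a = b (f injective).
Surjectivity: for c ∈ U pick b with g(b) = c, then a with f(a) = b; then (g ∘ f)(a) = c.
Hence g ∘ f is bijective.

bijective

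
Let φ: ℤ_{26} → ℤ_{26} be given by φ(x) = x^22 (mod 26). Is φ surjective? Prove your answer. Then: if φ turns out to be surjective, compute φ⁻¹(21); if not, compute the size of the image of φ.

φ(12): Repeated squaring mod 26: 12^1 ≡ 12, 12^2 ≡ 12² = 144 ≡ 14, 12^4 ≡ 14² = 196 ≡ 14, 12^8 ≡ 14² = 196 ≡ 14, 12^16 ≡ 14² = 196 ≡ 14. Since 22 = 16 + 4 + 2, 12^22 ≡ 14·14·14: 14·14 = 196 ≡ 14, then 14·14 = 196 ≡ 14. So 12^22 ≡ 14 (mod 26).
φ(14): Repeated squaring mod 26: 14^1 ≡ 14, 14^2 ≡ 14² = 196 ≡ 14, 14^4 ≡ 14² = 196 ≡ 14, 14^8 ≡ 14² = 196 ≡ 14, 14^16 ≡ 14² = 196 ≡ 14. Since 22 = 16 + 4 + 2, 14^22 ≡ 14·14·14: 14·14 = 196 ≡ 14, then 14·14 = 196 ≡ 14. So 14^22 ≡ 14 (mod 26).
So φ(12) = φ(14) = 14 while 12 ≠ 14, so φ is not injective.
A non-injective map from the 26-element set ℤ_{26} to itself takes at most 25 distinct values, so it cannot be surjective. Thus φ is not surjective.
Since φ is not surjective, we determine |image(φ)|. Computing x^22 mod 26 for each x (by repeated squaring, reducing mod 26 at every step), the values φ(0), φ(1), …, φ(25) are: 0, 1, 10, 3, 22, 25, 4, 17, 12, 9, 16, 23, 14, 13, 14, 23, 16, 9, 12, 17, 4, 25, 22, 3, 10, 1.
The distinct values are {0, 1, 3, 4, 9, 10, 12, 13, 14, 16, 17, 22, 23, 25}; there are 14 of them.

14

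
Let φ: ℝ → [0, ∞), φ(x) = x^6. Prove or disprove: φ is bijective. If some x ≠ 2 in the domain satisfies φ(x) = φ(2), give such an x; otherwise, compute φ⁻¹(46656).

φ(2) = 64 = (−2)^6 = φ(−2) (since 6 is even), with 2 ≠ −2. So φ is not injective, hence not bijective.
For the follow-up, such an x exists: taking x = −2 ∈ ℝ gives φ(−2) = 64 = φ(2) with −2 ≠ 2.

-2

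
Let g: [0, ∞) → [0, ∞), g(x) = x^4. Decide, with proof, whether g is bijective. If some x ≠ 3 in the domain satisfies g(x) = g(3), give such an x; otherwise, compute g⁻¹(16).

On [0, ∞), x ↦ x^4 is strictly increasing (injective) and for any y ∈ [0, ∞) the 4th root y^{1/4} lies in [0, ∞) (surjective). So g is bijective.
Since x ↦ x^4 is strictly increasing on [0, ∞), it is injective there, so no x ≠ 3 in the domain has g(x) = g(3). We therefore compute g⁻¹(16) = 16^{1/4} = 2 (indeed 2^4 = 16).

2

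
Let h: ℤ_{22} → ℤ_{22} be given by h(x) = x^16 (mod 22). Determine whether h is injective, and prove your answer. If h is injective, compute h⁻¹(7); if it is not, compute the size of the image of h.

12

h(10): Repeated squaring mod 22: 10^1 ≡ 10, 10^2 ≡ 10² = 100 ≡ 12, 10^4 ≡ 12² = 144 ≡ 12, 10^8 ≡ 12² = 144 ≡ 12, 10^16 ≡ 12² = 144 ≡ 12. So 10^16 ≡ 12 (mod 22).
h(12): Repeated squaring mod 22: 12^1 ≡ 12, 12^2 ≡ 12² = 144 ≡ 12, 12^4 ≡ 12² = 144 ≡ 12, 12^8 ≡ 12² = 144 ≡ 12, 12^16 ≡ 12² = 144 ≡ 12. So 12^16 ≡ 12 (mod 22).
So h(10) = h(12) = 12 while 10 ≠ 12, so h is not injective.
Since h is not injective, we determine |image(h)|. Computing x^16 mod 22 for each x (by repeated squaring, reducing mod 22 at every step), the values h(0), h(1), …, h(21) are: 0, 1, 20, 3, 4, 5, 16, 15, 14, 9, 12, 11, 12, 9, 14, 15, 16, 5, 4, 3, 20, 1.
The distinct values are {0, 1, 3, 4, 5, 9, 11, 12, 14, 15, 16, 20}; there are 12 of them.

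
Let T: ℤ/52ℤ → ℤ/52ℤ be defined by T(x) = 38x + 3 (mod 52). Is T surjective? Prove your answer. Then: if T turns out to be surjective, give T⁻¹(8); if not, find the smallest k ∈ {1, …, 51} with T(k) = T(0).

Recall that surjectivity means every element of the codomain has a preimage under T.
Since gcd(38, 52) = 2, we have 38x ≡ 0 (mod 2) for all x, so T(x) ≡ 1 (mod 2).
But 0 ≢ 1 (mod 2), so 0 ∈ ℤ/52ℤ has no preimage. Thus T is not surjective.
Since T is not surjective, we find the least positive k with T(k) = T(0): this means 38k ≡ 0 (mod 52), i.e. 52 ∣ 38k. Since gcd(38, 52) = 2, dividing through by 2 this holds exactly when 26 ∣ 19k, and as gcd(19, 26) = 1, exactly when 26 ∣ k.
The smallest positive such k is 26.

26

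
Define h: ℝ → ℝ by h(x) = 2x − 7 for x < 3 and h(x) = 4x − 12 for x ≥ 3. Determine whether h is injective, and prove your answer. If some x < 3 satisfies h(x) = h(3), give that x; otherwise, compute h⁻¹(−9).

-1

Both pieces are strictly increasing (slopes 2 and 4), so each is injective on its own interval.
The left piece maps (−∞, 3) onto (−∞, −1); the right piece maps [3, ∞) onto [0, ∞).
These images are disjoint, so no value is attained by both pieces. Hence h is injective.
Because the two images are disjoint, no x < 3 has h(x) = h(3), so we compute h⁻¹(−9): −9 lies in (−∞, −1), so solve 2x − 7 = −9: x = (−9 + 7)/2 = −1.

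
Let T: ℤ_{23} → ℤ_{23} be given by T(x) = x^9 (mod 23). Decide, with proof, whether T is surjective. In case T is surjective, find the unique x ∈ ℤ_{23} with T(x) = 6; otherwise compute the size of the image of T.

Since 23 is prime, the nonzero elements of ℤ_{23} form a cyclic group of order 22.
As gcd(9, 22) = 1, raising to the 9th power is a bijection on this group: if s^9 ≡ t^9 then (st^{−1})^9 = 1, and the only element of order dividing gcd(9, 22) = 1 is 1, so s = t.
With T(0) = 0 this makes T injective on all of ℤ_{23}, hence bijective (finite equal-size domain and codomain). In particular T is surjective.
Since T is surjective, we find the preimage of 6. The inverse of x ↦ x^9 on (ℤ_{23})^× is x ↦ x^5, because 9·5 = 45 = 2·22 + 1 ≡ 1 (mod 22) and x^{22} = 1 for x ≠ 0 (Fermat). So T⁻¹(6) = 6^5 mod 23.
Repeated squaring mod 23: 6^1 ≡ 6, 6^2 ≡ 6² = 36 ≡ 13, 6^4 ≡ 13² = 169 ≡ 8. Since 5 = 4 + 1, 6^5 ≡ 8·6: 8·6 = 48 ≡ 2. So 6^5 ≡ 2 (mod 23).
Hence T⁻¹(6) = 2.

2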